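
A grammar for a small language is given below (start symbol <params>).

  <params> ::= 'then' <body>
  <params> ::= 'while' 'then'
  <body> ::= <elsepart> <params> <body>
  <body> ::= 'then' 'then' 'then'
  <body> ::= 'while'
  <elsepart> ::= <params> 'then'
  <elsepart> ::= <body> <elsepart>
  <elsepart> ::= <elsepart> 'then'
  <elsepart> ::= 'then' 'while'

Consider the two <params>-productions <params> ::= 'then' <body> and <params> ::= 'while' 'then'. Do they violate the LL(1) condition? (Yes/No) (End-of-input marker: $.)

No

FIRST('then' <body>) = { 'then' } and FIRST('while' 'then') = { 'while' }.
The FIRST sets are disjoint and neither alternative is nullable — no conflict.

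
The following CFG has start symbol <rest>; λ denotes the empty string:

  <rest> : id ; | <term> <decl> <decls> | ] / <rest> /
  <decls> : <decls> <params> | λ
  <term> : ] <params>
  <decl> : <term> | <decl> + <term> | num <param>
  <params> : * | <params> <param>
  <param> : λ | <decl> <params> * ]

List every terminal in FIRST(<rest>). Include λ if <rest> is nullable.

<rest> : id ; contributes {id}.
From <rest> : <term> <decl> <decls>: add FIRST(<term>) = { ] }.
<rest> : ] / <rest> / contributes {]}.
Union: FIRST(<rest>) = { ], id }.

{ ], id }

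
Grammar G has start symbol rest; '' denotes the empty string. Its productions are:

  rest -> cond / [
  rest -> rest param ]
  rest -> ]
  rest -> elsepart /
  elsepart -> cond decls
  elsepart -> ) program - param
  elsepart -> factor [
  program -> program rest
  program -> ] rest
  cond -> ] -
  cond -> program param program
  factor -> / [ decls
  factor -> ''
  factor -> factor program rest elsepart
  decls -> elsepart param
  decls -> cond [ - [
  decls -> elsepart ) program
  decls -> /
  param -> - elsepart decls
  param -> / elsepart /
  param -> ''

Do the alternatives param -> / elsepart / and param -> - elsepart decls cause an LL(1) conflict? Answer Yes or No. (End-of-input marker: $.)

No

FIRST(/ elsepart /) = { / } and FIRST(- elsepart decls) = { - }.
The FIRST sets are disjoint and neither alternative is nullable — no conflict.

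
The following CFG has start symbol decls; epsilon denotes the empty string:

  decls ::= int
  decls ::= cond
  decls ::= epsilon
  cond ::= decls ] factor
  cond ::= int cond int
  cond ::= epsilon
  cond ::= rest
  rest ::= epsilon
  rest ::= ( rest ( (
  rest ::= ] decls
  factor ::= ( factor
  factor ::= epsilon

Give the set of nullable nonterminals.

{ cond, decls, factor, rest }

Directly nullable (have an epsilon-production): decls, cond, rest, factor.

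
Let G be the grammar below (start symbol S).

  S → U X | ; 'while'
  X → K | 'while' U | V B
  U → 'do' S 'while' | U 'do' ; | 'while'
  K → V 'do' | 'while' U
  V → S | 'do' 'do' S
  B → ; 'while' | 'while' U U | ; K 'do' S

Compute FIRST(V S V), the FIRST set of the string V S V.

Add FIRST(V) = { 'do', 'while', ; }; V is not nullable, stop.

{ 'do', 'while', ; }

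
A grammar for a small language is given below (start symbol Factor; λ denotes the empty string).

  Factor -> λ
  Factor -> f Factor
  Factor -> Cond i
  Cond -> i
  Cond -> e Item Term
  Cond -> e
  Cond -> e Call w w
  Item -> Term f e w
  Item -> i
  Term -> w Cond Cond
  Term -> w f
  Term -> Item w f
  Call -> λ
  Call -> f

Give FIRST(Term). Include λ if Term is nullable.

Term -> w Cond Cond contributes {w}.
Term -> w f contributes {w}.
From Term -> Item w f: add FIRST(Item) = { i, w }.
Union: FIRST(Term) = { i, w }.

{ i, w }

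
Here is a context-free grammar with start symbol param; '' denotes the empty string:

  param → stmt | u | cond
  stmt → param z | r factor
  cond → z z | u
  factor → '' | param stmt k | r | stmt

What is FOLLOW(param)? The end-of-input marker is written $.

param is the start symbol, so $ ∈ FOLLOW(param).
In stmt → param z: add FIRST(z) = { z }.
In factor → param stmt k: add FIRST(stmt k) = { r, u, z }.
Union: FOLLOW(param) = { $, r, u, z }.

{ $, r, u, z }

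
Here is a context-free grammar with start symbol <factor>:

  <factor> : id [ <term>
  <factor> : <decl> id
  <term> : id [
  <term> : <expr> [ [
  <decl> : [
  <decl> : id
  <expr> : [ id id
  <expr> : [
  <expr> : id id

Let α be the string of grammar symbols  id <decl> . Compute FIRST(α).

{ id }

id is a terminal; add {id} and stop.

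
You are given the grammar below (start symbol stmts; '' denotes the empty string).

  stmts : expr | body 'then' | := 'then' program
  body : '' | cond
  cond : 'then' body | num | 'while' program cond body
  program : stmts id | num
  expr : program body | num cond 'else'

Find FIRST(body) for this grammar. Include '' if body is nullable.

{ 'then', 'while', num, '' }

body : '' contributes ''.
From body : cond: add FIRST(cond) = { 'then', 'while', num }.
Union: FIRST(body) = { 'then', 'while', num, '' }.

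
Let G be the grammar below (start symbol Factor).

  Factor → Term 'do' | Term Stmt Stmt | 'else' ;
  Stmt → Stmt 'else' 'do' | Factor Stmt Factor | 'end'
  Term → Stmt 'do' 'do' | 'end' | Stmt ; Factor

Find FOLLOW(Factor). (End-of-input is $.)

{ $, 'do', 'else', 'end', ; }

Factor is the start symbol, so $ ∈ FOLLOW(Factor).
In Stmt → Factor Stmt Factor: add FIRST(Stmt Factor) = { 'else', 'end' }.
In Stmt → Factor Stmt Factor: Factor is at the end, add FOLLOW(Stmt) = { $, 'do', 'else', 'end', ; }.
In Term → Stmt ; Factor: Factor is at the end, add FOLLOW(Term) = { 'do', 'else', 'end' }.
Union: FOLLOW(Factor) = { $, 'do', 'else', 'end', ; }.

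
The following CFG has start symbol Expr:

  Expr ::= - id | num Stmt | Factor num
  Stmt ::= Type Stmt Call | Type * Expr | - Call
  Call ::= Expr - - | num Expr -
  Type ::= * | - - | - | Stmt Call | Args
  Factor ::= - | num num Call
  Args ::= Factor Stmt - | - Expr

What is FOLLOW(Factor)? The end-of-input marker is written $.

In Expr ::= Factor num: add FIRST(num) = { num }.
In Args ::= Factor Stmt -: add FIRST(Stmt -) = { *, -, num }.
Union: FOLLOW(Factor) = { *, -, num }.

{ *, -, num }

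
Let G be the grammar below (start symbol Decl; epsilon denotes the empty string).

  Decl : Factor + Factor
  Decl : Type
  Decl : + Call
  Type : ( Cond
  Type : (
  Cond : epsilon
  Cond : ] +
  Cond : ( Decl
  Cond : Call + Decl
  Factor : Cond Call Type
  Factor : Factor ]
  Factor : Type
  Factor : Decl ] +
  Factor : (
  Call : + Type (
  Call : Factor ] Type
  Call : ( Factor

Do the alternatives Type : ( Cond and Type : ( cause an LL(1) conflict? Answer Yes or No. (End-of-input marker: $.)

Yes

FIRST(( Cond) = { ( } and FIRST(() = { ( }.
Both contain (, so the two alternatives are not disjoint — LL(1) conflict.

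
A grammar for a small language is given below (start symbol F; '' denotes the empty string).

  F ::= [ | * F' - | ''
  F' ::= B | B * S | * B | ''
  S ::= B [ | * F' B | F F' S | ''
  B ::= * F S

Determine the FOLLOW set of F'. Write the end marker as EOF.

{ *, -, [ }

In F ::= * F' -: add FIRST(-) = { - }.
In S ::= * F' B: add FIRST(B) = { * }.
In S ::= F F' S: add FIRST(S)\{''} = { *, [ }.
  Since S is nullable, also add FOLLOW(S) = { *, -, [ }.
Union: FOLLOW(F') = { *, -, [ }.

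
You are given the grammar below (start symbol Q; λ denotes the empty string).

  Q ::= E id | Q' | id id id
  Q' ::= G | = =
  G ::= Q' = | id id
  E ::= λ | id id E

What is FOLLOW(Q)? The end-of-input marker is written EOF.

{ EOF }

Q is the start symbol, so EOF ∈ FOLLOW(Q).
Union: FOLLOW(Q) = { EOF }.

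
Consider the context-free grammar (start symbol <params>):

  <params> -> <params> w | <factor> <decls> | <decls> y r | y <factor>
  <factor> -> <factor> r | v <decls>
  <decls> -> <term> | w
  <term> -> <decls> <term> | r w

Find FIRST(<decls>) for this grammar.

From <decls> -> <term>: add FIRST(<term>) = { r, w }.
<decls> -> w contributes {w}.
Union: FIRST(<decls>) = { r, w }.

{ r, w }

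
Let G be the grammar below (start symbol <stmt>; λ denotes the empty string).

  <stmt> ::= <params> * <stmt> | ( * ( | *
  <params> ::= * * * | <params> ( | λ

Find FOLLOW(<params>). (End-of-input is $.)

{ (, * }

In <stmt> ::= <params> * <stmt>: add FIRST(* <stmt>) = { * }.
In <params> ::= <params> (: add FIRST(() = { ( }.
Union: FOLLOW(<params>) = { (, * }.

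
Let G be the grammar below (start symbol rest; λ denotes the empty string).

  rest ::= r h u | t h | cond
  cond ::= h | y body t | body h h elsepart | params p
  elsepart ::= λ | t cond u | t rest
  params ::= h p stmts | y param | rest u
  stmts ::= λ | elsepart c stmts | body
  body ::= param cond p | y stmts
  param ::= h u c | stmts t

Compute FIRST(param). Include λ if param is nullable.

{ c, h, t, y }

param ::= h u c contributes {h}.
From param ::= stmts t: stmts nullable, take FIRST(stmts) ∪ {t} = { c, h, t, y }.
Union: FIRST(param) = { c, h, t, y }.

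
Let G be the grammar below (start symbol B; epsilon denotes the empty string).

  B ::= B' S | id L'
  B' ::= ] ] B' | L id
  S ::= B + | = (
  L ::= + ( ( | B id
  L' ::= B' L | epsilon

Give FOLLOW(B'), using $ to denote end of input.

In B ::= B' S: add FIRST(S) = { +, =, ], id }.
In B' ::= ] ] B': B' is at the end, add FOLLOW(B') = { +, =, ], id }.
In L' ::= B' L: add FIRST(L) = { +, ], id }.
Union: FOLLOW(B') = { +, =, ], id }.

{ +, =, ], id }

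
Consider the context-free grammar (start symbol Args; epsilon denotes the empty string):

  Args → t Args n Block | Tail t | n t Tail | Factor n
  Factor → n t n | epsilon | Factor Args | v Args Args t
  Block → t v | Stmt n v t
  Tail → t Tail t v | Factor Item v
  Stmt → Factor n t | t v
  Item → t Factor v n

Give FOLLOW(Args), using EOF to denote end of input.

Args is the start symbol, so EOF ∈ FOLLOW(Args).
In Args → t Args n Block: add FIRST(n Block) = { n }.
In Factor → Factor Args: Args is at the end, add FOLLOW(Factor) = { n, t, v }.
In Factor → v Args Args t: add FIRST(Args t) = { n, t, v }.
In Factor → v Args Args t: add FIRST(t) = { t }.
Union: FOLLOW(Args) = { EOF, n, t, v }.

{ EOF, n, t, v }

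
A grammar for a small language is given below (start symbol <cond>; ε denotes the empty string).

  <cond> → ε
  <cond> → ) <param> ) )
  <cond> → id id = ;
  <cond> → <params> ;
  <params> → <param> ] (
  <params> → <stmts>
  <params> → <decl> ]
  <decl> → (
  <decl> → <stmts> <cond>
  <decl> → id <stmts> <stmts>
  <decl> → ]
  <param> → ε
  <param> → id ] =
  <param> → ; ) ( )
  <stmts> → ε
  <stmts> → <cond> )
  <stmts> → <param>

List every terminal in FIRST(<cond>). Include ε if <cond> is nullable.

{ (, ), ;, ], id, ε }

<cond> → ε contributes ε.
<cond> → ) <param> ) ) contributes {)}.
<cond> → id id = ; contributes {id}.
From <cond> → <params> ;: <params> nullable, take FIRST(<params>) ∪ {;} = { (, ), ;, ], id }.
Union: FIRST(<cond>) = { (, ), ;, ], id, ε }.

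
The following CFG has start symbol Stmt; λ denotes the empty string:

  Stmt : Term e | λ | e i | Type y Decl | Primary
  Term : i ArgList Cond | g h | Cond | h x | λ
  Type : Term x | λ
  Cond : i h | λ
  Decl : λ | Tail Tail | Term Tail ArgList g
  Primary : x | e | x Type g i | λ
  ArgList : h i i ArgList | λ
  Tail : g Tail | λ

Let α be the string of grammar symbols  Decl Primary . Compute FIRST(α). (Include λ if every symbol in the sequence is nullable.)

{ e, g, h, i, x, λ }

Add FIRST(Decl)\{λ} = { g, h, i }; Decl is nullable, continue.
Add FIRST(Primary)\{λ} = { e, x }; Primary is nullable, continue.
Every symbol is nullable, so include λ.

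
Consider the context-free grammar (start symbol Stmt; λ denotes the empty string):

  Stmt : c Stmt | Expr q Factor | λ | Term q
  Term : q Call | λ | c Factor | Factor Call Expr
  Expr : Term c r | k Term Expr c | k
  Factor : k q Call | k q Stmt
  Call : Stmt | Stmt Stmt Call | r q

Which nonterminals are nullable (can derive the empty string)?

Directly nullable (have an λ-production): Stmt, Term.
Call : Stmt with every symbol nullable, so Call is nullable.
No other nonterminal has a production whose RHS symbols are all nullable.

{ Call, Stmt, Term }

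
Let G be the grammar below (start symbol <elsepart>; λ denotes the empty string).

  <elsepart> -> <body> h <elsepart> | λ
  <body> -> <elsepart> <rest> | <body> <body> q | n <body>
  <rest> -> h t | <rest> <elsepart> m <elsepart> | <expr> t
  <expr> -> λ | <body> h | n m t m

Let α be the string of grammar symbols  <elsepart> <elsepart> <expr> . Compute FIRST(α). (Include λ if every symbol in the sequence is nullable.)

Add FIRST(<elsepart>)\{λ} = { h, n, t }; <elsepart> is nullable, continue.
Add FIRST(<elsepart>)\{λ} = { h, n, t }; <elsepart> is nullable, continue.
Add FIRST(<expr>)\{λ} = { h, n, t }; <expr> is nullable, continue.
Every symbol is nullable, so include λ.

{ h, n, t, λ }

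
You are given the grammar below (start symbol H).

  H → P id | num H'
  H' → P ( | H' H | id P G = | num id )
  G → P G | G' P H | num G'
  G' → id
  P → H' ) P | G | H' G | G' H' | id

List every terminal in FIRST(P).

{ id, num }

From P → H' ) P: add FIRST(H') = { id, num }.
From P → G: add FIRST(G) = { id, num }.
From P → H' G: add FIRST(H') = { id, num }.
From P → G' H': add FIRST(G') = { id }.
P → id contributes {id}.
Union: FIRST(P) = { id, num }.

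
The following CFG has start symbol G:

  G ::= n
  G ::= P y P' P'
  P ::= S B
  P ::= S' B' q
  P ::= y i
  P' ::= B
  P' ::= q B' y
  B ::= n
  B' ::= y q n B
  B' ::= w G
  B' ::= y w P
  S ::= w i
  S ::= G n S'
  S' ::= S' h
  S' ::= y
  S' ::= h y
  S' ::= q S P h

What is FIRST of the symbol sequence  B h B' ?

Add FIRST(B) = { n }; B is not nullable, stop.

{ n }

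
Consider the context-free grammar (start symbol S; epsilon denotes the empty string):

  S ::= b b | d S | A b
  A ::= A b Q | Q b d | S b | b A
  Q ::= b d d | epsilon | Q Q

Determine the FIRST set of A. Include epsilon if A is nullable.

{ b, d }

From A ::= A b Q: add FIRST(A) = { b, d }.
From A ::= Q b d: Q nullable, take FIRST(Q) ∪ {b} = { b }.
From A ::= S b: add FIRST(S) = { b, d }.
A ::= b A contributes {b}.
Union: FIRST(A) = { b, d }.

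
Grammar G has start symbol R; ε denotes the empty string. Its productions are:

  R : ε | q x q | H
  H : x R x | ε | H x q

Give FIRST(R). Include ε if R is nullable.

{ q, x, ε }

R : ε contributes ε.
R : q x q contributes {q}.
From R : H: add FIRST(H) = { x, ε } (including ε since H is nullable).
Union: FIRST(R) = { q, x, ε }.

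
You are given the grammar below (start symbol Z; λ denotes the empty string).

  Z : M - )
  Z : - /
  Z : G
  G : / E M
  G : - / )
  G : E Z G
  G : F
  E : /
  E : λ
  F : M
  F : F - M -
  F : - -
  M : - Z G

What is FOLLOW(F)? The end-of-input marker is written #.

In G : F: F is at the end, add FOLLOW(G) = { #, -, / }.
In F : F - M -: add FIRST(- M -) = { - }.
Union: FOLLOW(F) = { #, -, / }.

{ #, -, / }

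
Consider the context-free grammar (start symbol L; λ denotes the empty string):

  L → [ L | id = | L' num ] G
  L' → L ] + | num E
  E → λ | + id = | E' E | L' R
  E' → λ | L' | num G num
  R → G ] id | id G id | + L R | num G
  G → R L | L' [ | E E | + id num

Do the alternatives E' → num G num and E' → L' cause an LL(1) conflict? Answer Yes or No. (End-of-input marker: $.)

FIRST(num G num) = { num } and FIRST(L') = { [, id, num }.
Both contain num, so the two alternatives are not disjoint — LL(1) conflict.

Yes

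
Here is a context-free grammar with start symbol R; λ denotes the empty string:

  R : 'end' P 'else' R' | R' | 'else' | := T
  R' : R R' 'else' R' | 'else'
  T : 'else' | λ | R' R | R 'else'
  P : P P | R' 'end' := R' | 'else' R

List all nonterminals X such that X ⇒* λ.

Directly nullable (have an λ-production): T.
No other nonterminal has a production whose RHS symbols are all nullable.

{ T }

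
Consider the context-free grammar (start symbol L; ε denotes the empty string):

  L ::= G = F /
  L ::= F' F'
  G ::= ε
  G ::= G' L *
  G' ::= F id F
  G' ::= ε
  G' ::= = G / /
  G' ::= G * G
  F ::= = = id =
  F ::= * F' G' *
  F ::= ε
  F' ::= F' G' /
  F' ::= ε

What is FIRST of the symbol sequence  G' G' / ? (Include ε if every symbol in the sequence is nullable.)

Add FIRST(G')\{ε} = { *, /, =, id }; G' is nullable, continue.
Add FIRST(G')\{ε} = { *, /, =, id }; G' is nullable, continue.
/ is a terminal; add {/} and stop.

{ *, /, =, id }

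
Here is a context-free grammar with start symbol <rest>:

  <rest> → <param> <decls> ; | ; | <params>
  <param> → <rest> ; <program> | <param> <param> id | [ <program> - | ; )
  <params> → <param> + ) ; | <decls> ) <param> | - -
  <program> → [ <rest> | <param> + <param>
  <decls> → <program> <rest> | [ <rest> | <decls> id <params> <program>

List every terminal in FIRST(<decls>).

From <decls> → <program> <rest>: add FIRST(<program>) = { -, ;, [ }.
<decls> → [ <rest> contributes {[}.
From <decls> → <decls> id <params> <program>: add FIRST(<decls>) = { -, ;, [ }.
Union: FIRST(<decls>) = { -, ;, [ }.

{ -, ;, [ }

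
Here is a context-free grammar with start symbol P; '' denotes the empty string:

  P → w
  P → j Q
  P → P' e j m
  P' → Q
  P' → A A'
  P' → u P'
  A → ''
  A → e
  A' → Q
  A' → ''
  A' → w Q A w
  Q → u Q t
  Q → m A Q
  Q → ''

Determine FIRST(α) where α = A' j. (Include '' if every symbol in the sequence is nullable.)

Add FIRST(A')\{''} = { m, u, w }; A' is nullable, continue.
j is a terminal; add {j} and stop.

{ j, m, u, w }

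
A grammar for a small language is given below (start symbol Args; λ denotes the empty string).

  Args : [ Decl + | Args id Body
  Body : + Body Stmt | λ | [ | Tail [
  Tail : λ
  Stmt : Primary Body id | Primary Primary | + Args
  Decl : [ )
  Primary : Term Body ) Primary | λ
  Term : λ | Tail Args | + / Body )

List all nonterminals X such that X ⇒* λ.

{ Body, Primary, Stmt, Tail, Term }

Directly nullable (have an λ-production): Body, Tail, Primary, Term.
Stmt : Primary Primary with every symbol nullable, so Stmt is nullable.
No other nonterminal has a production whose RHS symbols are all nullable.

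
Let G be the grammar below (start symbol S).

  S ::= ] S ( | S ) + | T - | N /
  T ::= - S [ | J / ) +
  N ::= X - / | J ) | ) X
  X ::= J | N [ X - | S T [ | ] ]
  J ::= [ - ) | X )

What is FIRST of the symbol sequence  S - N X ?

Add FIRST(S) = { ), -, [, ] }; S is not nullable, stop.

{ ), -, [, ] }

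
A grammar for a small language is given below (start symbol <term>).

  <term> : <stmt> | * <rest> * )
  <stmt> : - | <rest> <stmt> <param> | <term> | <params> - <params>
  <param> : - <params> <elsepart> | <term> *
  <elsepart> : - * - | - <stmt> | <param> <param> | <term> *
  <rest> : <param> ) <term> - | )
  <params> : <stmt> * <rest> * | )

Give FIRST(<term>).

From <term> : <stmt>: add FIRST(<stmt>) = { ), *, - }.
<term> : * <rest> * ) contributes {*}.
Union: FIRST(<term>) = { ), *, - }.

{ ), *, - }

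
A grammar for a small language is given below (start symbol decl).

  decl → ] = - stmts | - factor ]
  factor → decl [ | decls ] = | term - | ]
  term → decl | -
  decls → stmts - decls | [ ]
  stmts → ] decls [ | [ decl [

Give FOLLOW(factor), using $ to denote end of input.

{ ] }

In decl → - factor ]: add FIRST(]) = { ] }.
Union: FOLLOW(factor) = { ] }.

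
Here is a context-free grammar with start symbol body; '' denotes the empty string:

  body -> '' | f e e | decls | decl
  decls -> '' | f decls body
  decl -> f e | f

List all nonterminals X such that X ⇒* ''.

Directly nullable (have an ''-production): body, decls.
No other nonterminal has a production whose RHS symbols are all nullable.

{ body, decls }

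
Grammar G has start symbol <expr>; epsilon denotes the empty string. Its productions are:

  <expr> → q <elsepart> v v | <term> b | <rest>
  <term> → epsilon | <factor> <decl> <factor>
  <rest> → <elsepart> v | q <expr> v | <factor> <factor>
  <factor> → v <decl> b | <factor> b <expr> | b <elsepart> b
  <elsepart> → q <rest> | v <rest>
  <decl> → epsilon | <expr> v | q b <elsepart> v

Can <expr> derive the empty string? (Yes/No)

Nullable nonterminals: <decl>, <term>.
No production of <expr> has an RHS whose symbols are all nullable, so <expr> is not nullable.

No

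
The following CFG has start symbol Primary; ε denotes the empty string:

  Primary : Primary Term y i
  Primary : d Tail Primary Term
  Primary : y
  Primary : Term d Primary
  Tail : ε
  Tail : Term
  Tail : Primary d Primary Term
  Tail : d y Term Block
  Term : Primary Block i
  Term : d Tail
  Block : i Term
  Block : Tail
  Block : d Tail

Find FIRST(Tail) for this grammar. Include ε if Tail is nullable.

Tail : ε contributes ε.
From Tail : Term: add FIRST(Term) = { d, y }.
From Tail : Primary d Primary Term: add FIRST(Primary) = { d, y }.
Tail : d y Term Block contributes {d}.
Union: FIRST(Tail) = { d, y, ε }.

{ d, y, ε }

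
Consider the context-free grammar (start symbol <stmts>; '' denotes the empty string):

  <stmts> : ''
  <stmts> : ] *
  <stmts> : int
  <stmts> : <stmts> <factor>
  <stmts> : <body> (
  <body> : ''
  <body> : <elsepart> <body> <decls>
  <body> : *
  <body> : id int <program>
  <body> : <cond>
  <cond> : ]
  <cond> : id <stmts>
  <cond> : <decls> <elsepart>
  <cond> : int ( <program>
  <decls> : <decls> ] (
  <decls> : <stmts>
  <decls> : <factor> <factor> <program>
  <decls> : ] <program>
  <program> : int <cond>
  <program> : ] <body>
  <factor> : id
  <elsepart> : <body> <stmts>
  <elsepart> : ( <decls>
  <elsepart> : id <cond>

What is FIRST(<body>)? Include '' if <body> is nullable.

{ (, *, ], id, int, '' }

<body> : '' contributes ''.
From <body> : <elsepart> <body> <decls>: <elsepart>, <body>, <decls> nullable, take FIRST(<elsepart>) ∪ FIRST(<body>) ∪ FIRST(<decls>) = { (, *, ], id, int }; also '' since the whole RHS is nullable.
<body> : * contributes {*}.
<body> : id int <program> contributes {id}.
From <body> : <cond>: add FIRST(<cond>) = { (, *, ], id, int, '' } (including '' since <cond> is nullable).
Union: FIRST(<body>) = { (, *, ], id, int, '' }.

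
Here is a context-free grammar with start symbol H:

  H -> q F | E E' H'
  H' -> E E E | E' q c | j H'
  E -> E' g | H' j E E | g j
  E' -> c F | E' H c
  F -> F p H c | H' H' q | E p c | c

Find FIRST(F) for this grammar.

{ c, g, j }

From F -> F p H c: add FIRST(F) = { c, g, j }.
From F -> H' H' q: add FIRST(H') = { c, g, j }.
From F -> E p c: add FIRST(E) = { c, g, j }.
F -> c contributes {c}.
Union: FIRST(F) = { c, g, j }.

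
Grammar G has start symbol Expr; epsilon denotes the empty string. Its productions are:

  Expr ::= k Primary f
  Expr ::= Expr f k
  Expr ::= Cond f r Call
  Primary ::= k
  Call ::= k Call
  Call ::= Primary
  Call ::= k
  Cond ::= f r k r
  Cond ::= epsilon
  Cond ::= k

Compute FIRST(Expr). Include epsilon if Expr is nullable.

Expr ::= k Primary f contributes {k}.
From Expr ::= Expr f k: add FIRST(Expr) = { f, k }.
From Expr ::= Cond f r Call: Cond nullable, take FIRST(Cond) ∪ {f} = { f, k }.
Union: FIRST(Expr) = { f, k }.

{ f, k }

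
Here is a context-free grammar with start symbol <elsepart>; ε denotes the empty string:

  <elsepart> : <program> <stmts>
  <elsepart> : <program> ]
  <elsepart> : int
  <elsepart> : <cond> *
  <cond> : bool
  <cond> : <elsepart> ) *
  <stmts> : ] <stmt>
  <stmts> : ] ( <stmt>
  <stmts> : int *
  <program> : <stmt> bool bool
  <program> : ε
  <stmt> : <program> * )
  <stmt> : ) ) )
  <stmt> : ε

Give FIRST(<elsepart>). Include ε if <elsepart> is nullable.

From <elsepart> : <program> <stmts>: <program> nullable, take FIRST(<program>) ∪ FIRST(<stmts>) = { ), *, ], bool, int }.
From <elsepart> : <program> ]: <program> nullable, take FIRST(<program>) ∪ {]} = { ), *, ], bool }.
<elsepart> : int contributes {int}.
From <elsepart> : <cond> *: add FIRST(<cond>) = { ), *, ], bool, int }.
Union: FIRST(<elsepart>) = { ), *, ], bool, int }.

{ ), *, ], bool, int }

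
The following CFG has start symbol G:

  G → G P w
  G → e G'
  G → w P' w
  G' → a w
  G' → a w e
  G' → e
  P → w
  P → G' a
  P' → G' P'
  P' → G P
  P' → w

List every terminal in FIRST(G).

{ e, w }

From G → G P w: add FIRST(G) = { e, w }.
G → e G' contributes {e}.
G → w P' w contributes {w}.
Union: FIRST(G) = { e, w }.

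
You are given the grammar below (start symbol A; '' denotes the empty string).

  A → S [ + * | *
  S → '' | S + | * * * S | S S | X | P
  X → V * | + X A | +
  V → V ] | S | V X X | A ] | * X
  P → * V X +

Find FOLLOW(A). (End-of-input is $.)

A is the start symbol, so $ ∈ FOLLOW(A).
In X → + X A: A is at the end, add FOLLOW(X) = { *, +, [, ] }.
In V → A ]: add FIRST(]) = { ] }.
Union: FOLLOW(A) = { $, *, +, [, ] }.

{ $, *, +, [, ] }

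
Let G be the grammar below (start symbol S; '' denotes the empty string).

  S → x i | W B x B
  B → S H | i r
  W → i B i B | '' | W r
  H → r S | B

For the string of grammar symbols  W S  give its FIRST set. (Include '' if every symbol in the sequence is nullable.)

{ i, r, x }

Add FIRST(W)\{''} = { i, r }; W is nullable, continue.
Add FIRST(S) = { i, r, x }; S is not nullable, stop.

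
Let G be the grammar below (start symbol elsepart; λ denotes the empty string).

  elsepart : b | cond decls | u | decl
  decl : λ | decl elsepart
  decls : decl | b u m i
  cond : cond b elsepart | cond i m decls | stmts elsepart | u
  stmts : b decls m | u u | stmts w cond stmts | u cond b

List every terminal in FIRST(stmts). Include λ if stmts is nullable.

{ b, u }

stmts : b decls m contributes {b}.
stmts : u u contributes {u}.
From stmts : stmts w cond stmts: add FIRST(stmts) = { b, u }.
stmts : u cond b contributes {u}.
Union: FIRST(stmts) = { b, u }.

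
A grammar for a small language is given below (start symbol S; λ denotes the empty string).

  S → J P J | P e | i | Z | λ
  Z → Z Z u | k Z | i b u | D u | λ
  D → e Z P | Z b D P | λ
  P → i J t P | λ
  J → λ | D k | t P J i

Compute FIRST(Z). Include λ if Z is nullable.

From Z → Z Z u: Z, Z nullable, take FIRST(Z) ∪ FIRST(Z) ∪ {u} = { b, e, i, k, u }.
Z → k Z contributes {k}.
Z → i b u contributes {i}.
From Z → D u: D nullable, take FIRST(D) ∪ {u} = { b, e, i, k, u }.
Z → λ contributes λ.
Union: FIRST(Z) = { b, e, i, k, u, λ }.

{ b, e, i, k, u, λ }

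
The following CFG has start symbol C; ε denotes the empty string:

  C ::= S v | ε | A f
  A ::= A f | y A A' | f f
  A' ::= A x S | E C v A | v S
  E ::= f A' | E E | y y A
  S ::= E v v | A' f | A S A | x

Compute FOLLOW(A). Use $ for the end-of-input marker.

{ f, v, x, y }

In C ::= A f: add FIRST(f) = { f }.
In A ::= A f: add FIRST(f) = { f }.
In A ::= y A A': add FIRST(A') = { f, v, y }.
In A' ::= A x S: add FIRST(x S) = { x }.
In A' ::= E C v A: A is at the end, add FOLLOW(A') = { f, v, x, y }.
In E ::= y y A: A is at the end, add FOLLOW(E) = { f, v, x, y }.
In S ::= A S A: add FIRST(S A) = { f, v, x, y }.
In S ::= A S A: A is at the end, add FOLLOW(S) = { f, v, x, y }.
Union: FOLLOW(A) = { f, v, x, y }.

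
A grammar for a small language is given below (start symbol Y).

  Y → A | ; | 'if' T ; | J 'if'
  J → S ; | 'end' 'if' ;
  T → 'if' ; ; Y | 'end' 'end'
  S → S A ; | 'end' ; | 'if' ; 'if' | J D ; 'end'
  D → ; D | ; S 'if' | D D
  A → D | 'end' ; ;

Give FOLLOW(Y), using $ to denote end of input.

{ $, ; }

Y is the start symbol, so $ ∈ FOLLOW(Y).
In T → 'if' ; ; Y: Y is at the end, add FOLLOW(T) = { ; }.
Union: FOLLOW(Y) = { $, ; }.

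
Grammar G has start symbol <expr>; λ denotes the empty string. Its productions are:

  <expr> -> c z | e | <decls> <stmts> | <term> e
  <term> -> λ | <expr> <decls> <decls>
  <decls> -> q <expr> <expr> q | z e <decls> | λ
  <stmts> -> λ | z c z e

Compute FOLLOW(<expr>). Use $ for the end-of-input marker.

{ $, c, e, q, z }

<expr> is the start symbol, so $ ∈ FOLLOW(<expr>).
In <term> -> <expr> <decls> <decls>: add FIRST(<decls> <decls>)\{λ} = { q, z }.
  Since <decls> <decls> is nullable, also add FOLLOW(<term>) = { e }.
In <decls> -> q <expr> <expr> q: add FIRST(<expr> q) = { c, e, q, z }.
In <decls> -> q <expr> <expr> q: add FIRST(q) = { q }.
Union: FOLLOW(<expr>) = { $, c, e, q, z }.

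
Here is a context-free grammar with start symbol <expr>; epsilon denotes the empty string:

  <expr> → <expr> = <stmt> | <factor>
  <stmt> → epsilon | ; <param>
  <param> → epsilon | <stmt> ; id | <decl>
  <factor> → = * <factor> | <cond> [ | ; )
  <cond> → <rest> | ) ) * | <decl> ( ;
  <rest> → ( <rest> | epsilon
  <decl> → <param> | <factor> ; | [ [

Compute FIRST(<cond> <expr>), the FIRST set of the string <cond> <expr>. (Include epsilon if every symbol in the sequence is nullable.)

{ (, ), ;, =, [ }

Add FIRST(<cond>)\{epsilon} = { (, ), ;, =, [ }; <cond> is nullable, continue.
Add FIRST(<expr>) = { (, ), ;, =, [ }; <expr> is not nullable, stop.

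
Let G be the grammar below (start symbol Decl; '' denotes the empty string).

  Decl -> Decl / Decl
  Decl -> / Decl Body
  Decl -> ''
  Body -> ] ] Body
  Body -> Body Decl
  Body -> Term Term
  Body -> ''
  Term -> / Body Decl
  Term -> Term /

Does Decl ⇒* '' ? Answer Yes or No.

Decl has an ''-production, so Decl ⇒ ''.

Yes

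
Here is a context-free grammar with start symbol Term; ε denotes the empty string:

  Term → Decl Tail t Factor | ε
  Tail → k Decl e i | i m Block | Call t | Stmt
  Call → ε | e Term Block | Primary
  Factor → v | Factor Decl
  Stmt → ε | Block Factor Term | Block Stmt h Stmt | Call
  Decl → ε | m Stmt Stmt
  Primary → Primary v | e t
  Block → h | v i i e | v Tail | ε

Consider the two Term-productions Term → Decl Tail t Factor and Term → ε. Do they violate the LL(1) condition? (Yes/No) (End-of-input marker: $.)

Yes

FIRST(Decl Tail t Factor) = { e, h, i, k, m, t, v } and FIRST(ε) = { ε }.
The second alternative is nullable and FOLLOW(Term) = { $, e, h, i, k, m, t, v } shares e with FIRST of the first — conflict.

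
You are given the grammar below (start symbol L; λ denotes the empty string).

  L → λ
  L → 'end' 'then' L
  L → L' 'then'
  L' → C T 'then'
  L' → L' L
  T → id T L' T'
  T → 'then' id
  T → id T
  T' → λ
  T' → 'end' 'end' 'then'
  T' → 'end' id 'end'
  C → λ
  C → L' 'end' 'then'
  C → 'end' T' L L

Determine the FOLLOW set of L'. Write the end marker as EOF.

In L → L' 'then': add FIRST('then') = { 'then' }.
In L' → L' L: add FIRST(L)\{λ} = { 'end', 'then', id }.
  Since L is nullable, also add FOLLOW(L') = { 'end', 'then', id }.
In T → id T L' T': add FIRST(T')\{λ} = { 'end' }.
  Since T' is nullable, also add FOLLOW(T) = { 'end', 'then', id }.
In C → L' 'end' 'then': add FIRST('end' 'then') = { 'end' }.
Union: FOLLOW(L') = { 'end', 'then', id }.

{ 'end', 'then', id }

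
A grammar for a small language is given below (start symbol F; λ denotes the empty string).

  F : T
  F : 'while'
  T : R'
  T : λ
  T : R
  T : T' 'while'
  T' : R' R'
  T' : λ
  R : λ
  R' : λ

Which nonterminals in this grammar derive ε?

{ F, R, R', T, T' }

Directly nullable (have an λ-production): T, T', R, R'.
F : T with every symbol nullable, so F is nullable.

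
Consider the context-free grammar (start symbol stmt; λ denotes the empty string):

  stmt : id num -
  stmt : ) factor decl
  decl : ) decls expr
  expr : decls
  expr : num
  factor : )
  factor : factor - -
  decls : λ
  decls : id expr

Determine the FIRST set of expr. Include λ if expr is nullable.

From expr : decls: add FIRST(decls) = { id, λ } (including λ since decls is nullable).
expr : num contributes {num}.
Union: FIRST(expr) = { id, num, λ }.

{ id, num, λ }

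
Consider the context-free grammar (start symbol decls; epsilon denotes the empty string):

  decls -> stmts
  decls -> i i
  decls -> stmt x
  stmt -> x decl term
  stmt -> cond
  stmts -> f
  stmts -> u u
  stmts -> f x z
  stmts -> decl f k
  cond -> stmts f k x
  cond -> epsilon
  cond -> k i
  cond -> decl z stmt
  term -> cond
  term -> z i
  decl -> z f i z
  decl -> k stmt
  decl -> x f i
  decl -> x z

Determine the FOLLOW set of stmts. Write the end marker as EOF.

In decls -> stmts: stmts is at the end, add FOLLOW(decls) = { EOF }.
In cond -> stmts f k x: add FIRST(f k x) = { f }.
Union: FOLLOW(stmts) = { EOF, f }.

{ EOF, f }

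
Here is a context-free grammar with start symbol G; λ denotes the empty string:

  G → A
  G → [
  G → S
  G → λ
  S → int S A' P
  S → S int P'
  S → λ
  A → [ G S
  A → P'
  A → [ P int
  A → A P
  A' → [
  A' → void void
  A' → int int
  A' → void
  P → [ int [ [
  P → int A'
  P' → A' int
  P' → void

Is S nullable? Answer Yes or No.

S has an λ-production, so S ⇒ λ.

Yes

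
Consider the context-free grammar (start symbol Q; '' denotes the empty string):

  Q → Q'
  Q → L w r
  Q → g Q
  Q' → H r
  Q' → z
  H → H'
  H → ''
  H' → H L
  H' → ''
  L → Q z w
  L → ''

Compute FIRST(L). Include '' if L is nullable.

From L → Q z w: add FIRST(Q) = { g, r, w, z }.
L → '' contributes ''.
Union: FIRST(L) = { g, r, w, z, '' }.

{ g, r, w, z, '' }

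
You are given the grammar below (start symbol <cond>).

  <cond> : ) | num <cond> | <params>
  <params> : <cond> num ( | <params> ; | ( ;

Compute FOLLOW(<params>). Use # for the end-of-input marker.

{ #, ;, num }

In <cond> : <params>: <params> is at the end, add FOLLOW(<cond>) = { #, num }.
In <params> : <params> ;: add FIRST(;) = { ; }.
Union: FOLLOW(<params>) = { #, ;, num }.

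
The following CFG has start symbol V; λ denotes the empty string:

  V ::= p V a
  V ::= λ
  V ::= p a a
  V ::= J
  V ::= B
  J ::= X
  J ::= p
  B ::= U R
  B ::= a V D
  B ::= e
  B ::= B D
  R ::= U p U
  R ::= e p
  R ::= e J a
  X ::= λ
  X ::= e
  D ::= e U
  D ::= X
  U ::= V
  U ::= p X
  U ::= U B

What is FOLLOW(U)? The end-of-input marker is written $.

{ $, a, e, p }

In B ::= U R: add FIRST(R) = { a, e, p }.
In R ::= U p U: add FIRST(p U) = { p }.
In R ::= U p U: U is at the end, add FOLLOW(R) = { $, a, e, p }.
In D ::= e U: U is at the end, add FOLLOW(D) = { $, a, e, p }.
In U ::= U B: add FIRST(B) = { a, e, p }.
Union: FOLLOW(U) = { $, a, e, p }.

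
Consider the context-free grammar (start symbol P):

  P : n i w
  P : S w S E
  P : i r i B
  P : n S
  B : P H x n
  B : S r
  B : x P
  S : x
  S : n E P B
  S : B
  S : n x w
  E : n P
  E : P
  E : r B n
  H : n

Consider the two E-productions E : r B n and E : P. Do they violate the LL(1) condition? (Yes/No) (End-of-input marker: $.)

No

FIRST(r B n) = { r } and FIRST(P) = { i, n, x }.
The FIRST sets are disjoint and neither alternative is nullable — no conflict.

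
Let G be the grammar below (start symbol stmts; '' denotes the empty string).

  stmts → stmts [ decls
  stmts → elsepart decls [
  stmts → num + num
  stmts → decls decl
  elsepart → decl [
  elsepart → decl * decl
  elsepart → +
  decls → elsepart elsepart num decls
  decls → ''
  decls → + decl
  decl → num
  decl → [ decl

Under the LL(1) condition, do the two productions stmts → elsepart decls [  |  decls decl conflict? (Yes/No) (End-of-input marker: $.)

FIRST(elsepart decls [) = { +, [, num } and FIRST(decls decl) = { +, [, num }.
Both contain +, so the two alternatives are not disjoint — LL(1) conflict.

Yes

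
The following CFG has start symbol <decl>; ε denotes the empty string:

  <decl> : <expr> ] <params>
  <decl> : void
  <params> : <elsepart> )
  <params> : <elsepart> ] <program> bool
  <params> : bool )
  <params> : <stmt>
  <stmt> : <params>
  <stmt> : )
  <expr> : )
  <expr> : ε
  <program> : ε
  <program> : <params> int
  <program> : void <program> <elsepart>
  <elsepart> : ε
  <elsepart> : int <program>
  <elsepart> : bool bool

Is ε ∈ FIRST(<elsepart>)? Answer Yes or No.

Yes

<elsepart> has an ε-production, so <elsepart> ⇒ ε.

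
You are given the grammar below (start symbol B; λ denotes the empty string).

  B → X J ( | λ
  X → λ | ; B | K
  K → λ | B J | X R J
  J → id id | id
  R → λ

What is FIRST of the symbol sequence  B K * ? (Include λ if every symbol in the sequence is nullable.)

{ *, ;, id }

Add FIRST(B)\{λ} = { ;, id }; B is nullable, continue.
Add FIRST(K)\{λ} = { ;, id }; K is nullable, continue.
* is a terminal; add {*} and stop.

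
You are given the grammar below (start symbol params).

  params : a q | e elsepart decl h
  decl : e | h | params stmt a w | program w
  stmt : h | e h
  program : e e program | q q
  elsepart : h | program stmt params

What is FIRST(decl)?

{ a, e, h, q }

decl : e contributes {e}.
decl : h contributes {h}.
From decl : params stmt a w: add FIRST(params) = { a, e }.
From decl : program w: add FIRST(program) = { e, q }.
Union: FIRST(decl) = { a, e, h, q }.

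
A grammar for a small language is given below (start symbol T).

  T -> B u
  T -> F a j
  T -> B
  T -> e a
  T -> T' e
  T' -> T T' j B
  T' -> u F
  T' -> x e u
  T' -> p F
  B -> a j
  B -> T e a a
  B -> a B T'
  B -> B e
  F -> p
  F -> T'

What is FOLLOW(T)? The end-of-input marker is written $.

{ $, a, e, p, u, x }

T is the start symbol, so $ ∈ FOLLOW(T).
In T' -> T T' j B: add FIRST(T' j B) = { a, e, p, u, x }.
In B -> T e a a: add FIRST(e a a) = { e }.
Union: FOLLOW(T) = { $, a, e, p, u, x }.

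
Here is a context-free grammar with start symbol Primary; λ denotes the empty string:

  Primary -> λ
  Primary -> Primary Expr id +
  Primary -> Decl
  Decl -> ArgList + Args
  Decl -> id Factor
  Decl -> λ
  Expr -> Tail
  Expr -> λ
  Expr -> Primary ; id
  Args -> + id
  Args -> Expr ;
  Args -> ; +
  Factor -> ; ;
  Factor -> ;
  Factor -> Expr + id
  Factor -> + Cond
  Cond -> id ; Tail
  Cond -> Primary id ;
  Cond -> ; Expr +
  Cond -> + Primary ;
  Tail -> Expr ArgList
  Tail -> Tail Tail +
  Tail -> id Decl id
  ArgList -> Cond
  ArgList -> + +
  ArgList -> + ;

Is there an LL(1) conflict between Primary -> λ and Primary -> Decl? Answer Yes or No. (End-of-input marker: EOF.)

Yes

FIRST(λ) = { λ } and FIRST(Decl) = { +, ;, id, λ }.
Both alternatives are nullable, violating the LL(1) condition.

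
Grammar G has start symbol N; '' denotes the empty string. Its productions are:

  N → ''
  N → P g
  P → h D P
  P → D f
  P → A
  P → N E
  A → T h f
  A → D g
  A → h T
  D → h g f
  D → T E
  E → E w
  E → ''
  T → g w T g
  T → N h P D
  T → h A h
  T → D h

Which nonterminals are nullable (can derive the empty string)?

{ E, N, P }

Directly nullable (have an ''-production): N, E.
P → N E with every symbol nullable, so P is nullable.
No other nonterminal has a production whose RHS symbols are all nullable.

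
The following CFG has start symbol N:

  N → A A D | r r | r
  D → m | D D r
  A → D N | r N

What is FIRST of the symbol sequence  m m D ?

m is a terminal; add {m} and stop.

{ m }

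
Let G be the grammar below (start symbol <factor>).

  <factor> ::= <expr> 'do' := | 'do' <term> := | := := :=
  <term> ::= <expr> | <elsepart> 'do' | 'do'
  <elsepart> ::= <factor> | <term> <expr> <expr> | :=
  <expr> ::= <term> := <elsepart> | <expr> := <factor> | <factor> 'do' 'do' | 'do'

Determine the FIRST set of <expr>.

From <expr> ::= <term> := <elsepart>: add FIRST(<term>) = { 'do', := }.
From <expr> ::= <expr> := <factor>: add FIRST(<expr>) = { 'do', := }.
From <expr> ::= <factor> 'do' 'do': add FIRST(<factor>) = { 'do', := }.
<expr> ::= 'do' contributes {'do'}.
Union: FIRST(<expr>) = { 'do', := }.

{ 'do', := }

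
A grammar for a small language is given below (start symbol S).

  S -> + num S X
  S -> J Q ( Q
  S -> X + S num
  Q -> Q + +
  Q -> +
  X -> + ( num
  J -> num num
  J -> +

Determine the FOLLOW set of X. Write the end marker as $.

In S -> + num S X: X is at the end, add FOLLOW(S) = { $, +, num }.
In S -> X + S num: add FIRST(+ S num) = { + }.
Union: FOLLOW(X) = { $, +, num }.

{ $, +, num }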